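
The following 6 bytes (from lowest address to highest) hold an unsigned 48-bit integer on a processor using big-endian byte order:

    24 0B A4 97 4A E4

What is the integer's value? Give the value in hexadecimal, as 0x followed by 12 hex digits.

0x240BA4974AE4

In big-endian order the high byte comes first in memory.
The bytes are already most-significant first: 0x240BA4974AE4.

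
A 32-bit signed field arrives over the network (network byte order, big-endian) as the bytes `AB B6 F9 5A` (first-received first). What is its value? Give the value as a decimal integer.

In big-endian order the high byte comes first in memory.
The bytes are already most-significant first: 0xABB6F95A.
Top bit is set, so as a signed 32-bit value this is 0xABB6F95A − 2^32 = -1414071974.

-1414071974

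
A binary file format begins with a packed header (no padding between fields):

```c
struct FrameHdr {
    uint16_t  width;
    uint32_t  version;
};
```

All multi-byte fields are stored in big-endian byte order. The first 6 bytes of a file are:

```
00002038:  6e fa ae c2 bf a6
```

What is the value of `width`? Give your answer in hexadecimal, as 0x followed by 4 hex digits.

`width` is the first field, at byte offset 0, occupying 2 bytes.
Bytes at offsets 0..1: 6E FA.
Big-endian stores the most-significant byte at the lowest address.
The bytes are already most-significant first: 0x6EFA.

0x6EFA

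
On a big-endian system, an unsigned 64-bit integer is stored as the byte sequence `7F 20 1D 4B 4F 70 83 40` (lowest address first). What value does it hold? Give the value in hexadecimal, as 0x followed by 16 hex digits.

Big-endian stores the most-significant byte at the lowest address.
The bytes are already most-significant first: 0x7F201D4B4F708340.

0x7F201D4B4F708340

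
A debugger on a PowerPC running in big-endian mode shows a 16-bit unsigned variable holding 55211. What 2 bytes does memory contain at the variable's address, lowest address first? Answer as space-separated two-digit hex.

D7 AB

55211 in hexadecimal, padded to 16 bits, is 0xD7AB.
Split into bytes (most-significant first): D7 AB.
Big-endian: lowest address holds the most-significant byte.
So the memory order matches the most-significant-first order: D7 AB.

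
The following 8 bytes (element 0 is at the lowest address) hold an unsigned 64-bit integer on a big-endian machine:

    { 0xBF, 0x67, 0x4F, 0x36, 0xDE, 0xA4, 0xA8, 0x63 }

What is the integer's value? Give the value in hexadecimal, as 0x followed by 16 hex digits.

0xBF674F36DEA4A863

Big-endian: lowest address holds the most-significant byte.
The bytes are already most-significant first: 0xBF674F36DEA4A863.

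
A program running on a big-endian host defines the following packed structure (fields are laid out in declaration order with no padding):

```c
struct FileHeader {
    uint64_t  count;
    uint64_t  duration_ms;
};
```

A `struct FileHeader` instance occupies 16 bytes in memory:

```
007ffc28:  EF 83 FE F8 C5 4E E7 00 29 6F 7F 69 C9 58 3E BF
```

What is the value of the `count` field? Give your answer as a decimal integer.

17258918541429499648

`count` is the first field, at byte offset 0, occupying 8 bytes.
Bytes at offsets 0..7: EF 83 FE F8 C5 4E E7 00.
Big-endian: lowest address holds the most-significant byte.
The bytes are already most-significant first: 0xEF83FEF8C54EE700.
0xEF83FEF8C54EE700 = 17258918541429499648.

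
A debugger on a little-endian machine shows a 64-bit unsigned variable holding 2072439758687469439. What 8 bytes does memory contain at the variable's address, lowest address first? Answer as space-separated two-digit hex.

7F 7F F6 F2 FA C8 C2 1C

2072439758687469439 in hexadecimal, padded to 64 bits, is 0x1CC2C8FAF2F67F7F.
Split into bytes (most-significant first): 1C C2 C8 FA F2 F6 7F 7F.
In little-endian order the low byte comes first in memory.
So at ascending addresses the bytes are 7F 7F F6 F2 FA C8 C2 1C.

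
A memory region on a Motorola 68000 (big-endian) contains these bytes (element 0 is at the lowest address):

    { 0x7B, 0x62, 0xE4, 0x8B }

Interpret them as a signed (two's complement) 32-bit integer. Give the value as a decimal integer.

In big-endian order the high byte comes first in memory.
The bytes are already most-significant first: 0x7B62E48B.
0x7B62E48B = 2070078603.

2070078603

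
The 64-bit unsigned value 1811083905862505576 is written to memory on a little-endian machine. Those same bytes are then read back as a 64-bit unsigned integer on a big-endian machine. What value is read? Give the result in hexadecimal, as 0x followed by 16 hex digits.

0x68945C8337432219

1811083905862505576 in 64-bit hexadecimal is 0x19224337835C9468.
Stored little-endian, the bytes at ascending addresses are 68 94 5C 83 37 43 22 19.
Read back as big-endian, the last byte is least significant, giving 0x68945C8337432219.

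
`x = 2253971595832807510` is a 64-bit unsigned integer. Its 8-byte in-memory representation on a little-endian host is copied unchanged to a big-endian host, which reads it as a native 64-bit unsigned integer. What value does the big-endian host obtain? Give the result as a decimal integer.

6219593608899020575

2253971595832807510 in 64-bit hexadecimal is 0x1F47B7396F6F5056.
Stored little-endian, the bytes at ascending addresses are 56 50 6F 6F 39 B7 47 1F.
Read back as big-endian, the last byte is least significant, giving 0x56506F6F39B7471F.
0x56506F6F39B7471F = 6219593608899020575.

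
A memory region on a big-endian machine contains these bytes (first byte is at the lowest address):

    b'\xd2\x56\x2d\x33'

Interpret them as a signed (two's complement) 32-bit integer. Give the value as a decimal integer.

In big-endian order the high byte comes first in memory.
The bytes are already most-significant first: 0xD2562D33.
Top bit is set, so as a signed 32-bit value this is 0xD2562D33 − 2^32 = -766104269.

-766104269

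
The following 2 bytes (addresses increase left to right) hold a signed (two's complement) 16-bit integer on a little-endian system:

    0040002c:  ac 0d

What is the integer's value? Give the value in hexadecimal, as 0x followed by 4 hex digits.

Little-endian stores the least-significant byte at the lowest address.
Reassemble most-significant byte first: 0D AC → 0x0DAC.

0x0DAC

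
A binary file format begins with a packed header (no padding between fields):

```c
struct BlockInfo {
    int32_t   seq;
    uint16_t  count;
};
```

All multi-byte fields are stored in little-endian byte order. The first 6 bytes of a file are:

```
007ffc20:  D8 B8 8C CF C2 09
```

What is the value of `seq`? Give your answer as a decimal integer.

`seq` is the first field, at byte offset 0, occupying 4 bytes.
Bytes at offsets 0..3: D8 B8 8C CF.
In little-endian order the low byte comes first in memory.
Reassemble most-significant byte first: CF 8C B8 D8 → 0xCF8CB8D8.
Top bit is set, so as a signed 32-bit value this is 0xCF8CB8D8 − 2^32 = -812861224.

-812861224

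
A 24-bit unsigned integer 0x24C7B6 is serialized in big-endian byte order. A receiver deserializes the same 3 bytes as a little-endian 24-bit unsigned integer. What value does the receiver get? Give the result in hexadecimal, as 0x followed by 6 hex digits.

0xB6C724

Stored big-endian, the bytes at ascending addresses are 24 C7 B6.
Read back as little-endian, the first byte is least significant, giving 0xB6C724.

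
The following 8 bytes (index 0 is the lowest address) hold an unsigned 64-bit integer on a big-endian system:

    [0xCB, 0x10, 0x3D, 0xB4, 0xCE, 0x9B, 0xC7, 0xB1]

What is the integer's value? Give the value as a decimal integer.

Big-endian stores the most-significant byte at the lowest address.
The bytes are already most-significant first: 0xCB103DB4CE9BC7B1.
0xCB103DB4CE9BC7B1 = 14632263036096464817.

14632263036096464817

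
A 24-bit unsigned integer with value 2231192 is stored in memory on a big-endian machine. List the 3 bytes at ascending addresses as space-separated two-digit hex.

2231192 in hexadecimal, padded to 24 bits, is 0x220B98.
Split into bytes (most-significant first): 22 0B 98.
Big-endian stores the most-significant byte at the lowest address.
So the memory order matches the most-significant-first order: 22 0B 98.

22 0B 98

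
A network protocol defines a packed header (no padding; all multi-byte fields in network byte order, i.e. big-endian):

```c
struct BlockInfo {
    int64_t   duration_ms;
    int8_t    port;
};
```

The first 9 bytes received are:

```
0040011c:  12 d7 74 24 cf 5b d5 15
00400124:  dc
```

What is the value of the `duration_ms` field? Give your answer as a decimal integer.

`duration_ms` is the first field, at byte offset 0, occupying 8 bytes.
Bytes at offsets 0..7: 12 D7 74 24 CF 5B D5 15.
Big-endian stores the most-significant byte at the lowest address.
The bytes are already most-significant first: 0x12D77424CF5BD515.
0x12D77424CF5BD515 = 1357681514122040597.

1357681514122040597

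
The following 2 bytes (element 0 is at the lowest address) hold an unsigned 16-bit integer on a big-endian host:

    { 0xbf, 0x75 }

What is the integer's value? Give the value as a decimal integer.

In big-endian order the high byte comes first in memory.
The bytes are already most-significant first: 0xBF75.
0xBF75 = 49013.

49013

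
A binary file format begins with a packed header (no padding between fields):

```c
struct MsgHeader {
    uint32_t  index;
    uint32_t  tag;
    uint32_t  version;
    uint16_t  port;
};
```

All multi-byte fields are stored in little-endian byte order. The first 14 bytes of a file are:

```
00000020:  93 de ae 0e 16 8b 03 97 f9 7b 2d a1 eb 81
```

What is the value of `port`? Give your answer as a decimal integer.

33259

`port` follows `index` (4 B), `tag` (4 B), `version` (4 B), so it starts at offset 4 + 4 + 4 = 12 and occupies 2 bytes.
Bytes at offsets 12..13: EB 81.
In little-endian order the low byte comes first in memory.
Reassemble most-significant byte first: 81 EB → 0x81EB.
0x81EB = 33259.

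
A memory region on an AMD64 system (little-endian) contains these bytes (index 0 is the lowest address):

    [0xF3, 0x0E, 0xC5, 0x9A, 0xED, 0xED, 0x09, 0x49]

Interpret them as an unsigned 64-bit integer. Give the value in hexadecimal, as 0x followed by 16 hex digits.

0x4909EDED9AC50EF3

Little-endian: lowest address holds the least-significant byte.
Reassemble most-significant byte first: 49 09 ED ED 9A C5 0E F3 → 0x4909EDED9AC50EF3.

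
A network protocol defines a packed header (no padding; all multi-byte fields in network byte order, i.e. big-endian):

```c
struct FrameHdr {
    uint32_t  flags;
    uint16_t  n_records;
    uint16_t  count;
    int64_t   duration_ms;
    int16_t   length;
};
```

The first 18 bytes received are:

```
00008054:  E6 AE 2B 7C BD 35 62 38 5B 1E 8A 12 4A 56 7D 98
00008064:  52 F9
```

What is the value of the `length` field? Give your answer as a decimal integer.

`length` follows `flags` (4 B), `n_records` (2 B), `count` (2 B), `duration_ms` (8 B), so it starts at offset 4 + 2 + 2 + 8 = 16 and occupies 2 bytes.
Bytes at offsets 16..17: 52 F9.
In big-endian order the high byte comes first in memory.
The bytes are already most-significant first: 0x52F9.
0x52F9 = 21241.

21241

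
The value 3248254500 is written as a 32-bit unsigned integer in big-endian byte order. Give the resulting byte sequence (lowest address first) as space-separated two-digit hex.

C1 9C 6E 24

3248254500 in hexadecimal, padded to 32 bits, is 0xC19C6E24.
Split into bytes (most-significant first): C1 9C 6E 24.
Big-endian stores the most-significant byte at the lowest address.
So the memory order matches the most-significant-first order: C1 9C 6E 24.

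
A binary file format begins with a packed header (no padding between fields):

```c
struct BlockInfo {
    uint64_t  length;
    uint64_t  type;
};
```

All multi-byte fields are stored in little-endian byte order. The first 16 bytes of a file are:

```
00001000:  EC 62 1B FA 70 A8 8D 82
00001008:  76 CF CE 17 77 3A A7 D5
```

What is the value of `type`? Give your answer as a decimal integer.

`type` follows `length` (8 bytes), so it starts at byte offset 8 and occupies 8 bytes.
Bytes at offsets 8..15: 76 CF CE 17 77 3A A7 D5.
Little-endian: lowest address holds the least-significant byte.
Reassemble most-significant byte first: D5 A7 3A 77 17 CE CF 76 → 0xD5A73A7717CECF76.
0xD5A73A7717CECF76 = 15395338134364278646.

15395338134364278646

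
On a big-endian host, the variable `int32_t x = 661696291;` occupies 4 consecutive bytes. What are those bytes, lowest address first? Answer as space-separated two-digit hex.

661696291 in hexadecimal, padded to 32 bits, is 0x2770AF23.
Split into bytes (most-significant first): 27 70 AF 23.
Big-endian stores the most-significant byte at the lowest address.
So the memory order matches the most-significant-first order: 27 70 AF 23.

27 70 AF 23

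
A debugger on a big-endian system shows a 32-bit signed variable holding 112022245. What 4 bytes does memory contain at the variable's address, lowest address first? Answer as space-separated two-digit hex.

112022245 in hexadecimal, padded to 32 bits, is 0x06AD52E5.
Split into bytes (most-significant first): 06 AD 52 E5.
In big-endian order the high byte comes first in memory.
So the memory order matches the most-significant-first order: 06 AD 52 E5.

06 AD 52 E5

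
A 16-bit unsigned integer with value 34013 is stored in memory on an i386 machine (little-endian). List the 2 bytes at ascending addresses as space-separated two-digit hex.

34013 in hexadecimal, padded to 16 bits, is 0x84DD.
Split into bytes (most-significant first): 84 DD.
Little-endian stores the least-significant byte at the lowest address.
So at ascending addresses the bytes are DD 84.

DD 84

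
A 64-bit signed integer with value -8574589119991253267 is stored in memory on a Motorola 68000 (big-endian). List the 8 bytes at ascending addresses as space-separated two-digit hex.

Two's complement of -8574589119991253267 in 64 bits: 8574589119991253267 = 0x76FF0F5FE0020913; invert → 0x8900F0A01FFDF6EC; add 1 → 0x8900F0A01FFDF6ED.
Split into bytes (most-significant first): 89 00 F0 A0 1F FD F6 ED.
Big-endian: lowest address holds the most-significant byte.
So the memory order matches the most-significant-first order: 89 00 F0 A0 1F FD F6 ED.

89 00 F0 A0 1F FD F6 ED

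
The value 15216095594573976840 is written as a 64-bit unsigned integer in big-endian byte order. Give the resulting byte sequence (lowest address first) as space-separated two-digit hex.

15216095594573976840 in hexadecimal, padded to 64 bits, is 0xD32A6E532EF7D508.
Split into bytes (most-significant first): D3 2A 6E 53 2E F7 D5 08.
Big-endian: lowest address holds the most-significant byte.
So the memory order matches the most-significant-first order: D3 2A 6E 53 2E F7 D5 08.

D3 2A 6E 53 2E F7 D5 08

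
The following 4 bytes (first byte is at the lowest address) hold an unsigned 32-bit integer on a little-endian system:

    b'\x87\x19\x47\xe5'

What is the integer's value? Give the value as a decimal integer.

In little-endian order the low byte comes first in memory.
Reassemble most-significant byte first: E5 47 19 87 → 0xE5471987.
0xE5471987 = 3846642055.

3846642055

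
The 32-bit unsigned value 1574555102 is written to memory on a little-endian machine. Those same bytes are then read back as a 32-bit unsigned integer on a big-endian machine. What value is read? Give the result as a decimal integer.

1574555102 in 32-bit hexadecimal is 0x5DD9CDDE.
Stored little-endian, the bytes at ascending addresses are DE CD D9 5D.
Read back as big-endian, the last byte is least significant, giving 0xDECDD95D.
0xDECDD95D = 3738032477.

3738032477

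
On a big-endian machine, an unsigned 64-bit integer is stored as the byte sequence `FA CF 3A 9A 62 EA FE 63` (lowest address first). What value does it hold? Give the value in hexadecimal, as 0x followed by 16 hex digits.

Big-endian stores the most-significant byte at the lowest address.
The bytes are already most-significant first: 0xFACF3A9A62EAFE63.

0xFACF3A9A62EAFE63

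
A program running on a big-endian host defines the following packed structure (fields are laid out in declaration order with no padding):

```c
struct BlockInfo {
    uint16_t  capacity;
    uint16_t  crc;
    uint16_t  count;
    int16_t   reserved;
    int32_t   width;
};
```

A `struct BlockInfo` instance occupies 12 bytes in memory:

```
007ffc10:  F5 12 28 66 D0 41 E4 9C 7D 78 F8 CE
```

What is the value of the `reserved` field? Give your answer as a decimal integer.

-7012

`reserved` follows `capacity` (2 B), `crc` (2 B), `count` (2 B), so it starts at offset 2 + 2 + 2 = 6 and occupies 2 bytes.
Bytes at offsets 6..7: E4 9C.
Big-endian: lowest address holds the most-significant byte.
The bytes are already most-significant first: 0xE49C.
Top bit is set, so as a signed 16-bit value this is 0xE49C − 2^16 = -7012.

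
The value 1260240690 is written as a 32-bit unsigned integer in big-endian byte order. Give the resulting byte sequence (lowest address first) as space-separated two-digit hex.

1260240690 in hexadecimal, padded to 32 bits, is 0x4B1DBF32.
Split into bytes (most-significant first): 4B 1D BF 32.
In big-endian order the high byte comes first in memory.
So the memory order matches the most-significant-first order: 4B 1D BF 32.

4B 1D BF 32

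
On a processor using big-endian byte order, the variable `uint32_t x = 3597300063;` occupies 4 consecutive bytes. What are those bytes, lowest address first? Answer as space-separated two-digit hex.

D6 6A 71 5F

3597300063 in hexadecimal, padded to 32 bits, is 0xD66A715F.
Split into bytes (most-significant first): D6 6A 71 5F.
In big-endian order the high byte comes first in memory.
So the memory order matches the most-significant-first order: D6 6A 71 5F.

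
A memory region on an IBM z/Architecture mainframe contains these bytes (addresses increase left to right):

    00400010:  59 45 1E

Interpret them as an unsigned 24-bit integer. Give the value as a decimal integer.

Big-endian: lowest address holds the most-significant byte.
The bytes are already most-significant first: 0x59451E.
0x59451E = 5850398.

5850398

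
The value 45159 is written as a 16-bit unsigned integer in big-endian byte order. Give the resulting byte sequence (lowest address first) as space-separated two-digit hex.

B0 67

45159 in hexadecimal, padded to 16 bits, is 0xB067.
Split into bytes (most-significant first): B0 67.
Big-endian stores the most-significant byte at the lowest address.
So the memory order matches the most-significant-first order: B0 67.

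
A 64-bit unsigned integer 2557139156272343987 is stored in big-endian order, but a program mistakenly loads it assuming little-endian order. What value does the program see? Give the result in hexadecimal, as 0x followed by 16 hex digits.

0xB3EBDAAA83C87C23

2557139156272343987 in 64-bit hexadecimal is 0x237CC883AADAEBB3.
Stored big-endian, the bytes at ascending addresses are 23 7C C8 83 AA DA EB B3.
Read back as little-endian, the first byte is least significant, giving 0xB3EBDAAA83C87C23.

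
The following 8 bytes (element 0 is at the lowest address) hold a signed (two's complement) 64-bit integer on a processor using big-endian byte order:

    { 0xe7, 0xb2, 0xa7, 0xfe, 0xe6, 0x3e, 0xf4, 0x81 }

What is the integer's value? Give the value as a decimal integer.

-1751152591867284351

Big-endian: lowest address holds the most-significant byte.
The bytes are already most-significant first: 0xE7B2A7FEE63EF481.
Top bit is set, so as a signed 64-bit value this is 0xE7B2A7FEE63EF481 − 2^64 = -1751152591867284351.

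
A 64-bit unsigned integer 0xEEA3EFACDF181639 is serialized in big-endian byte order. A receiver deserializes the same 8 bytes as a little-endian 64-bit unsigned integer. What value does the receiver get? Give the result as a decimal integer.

Stored big-endian, the bytes at ascending addresses are EE A3 EF AC DF 18 16 39.
Read back as little-endian, the first byte is least significant, giving 0x391618DFACEFA3EE.
0x391618DFACEFA3EE = 4113502658607686638.

4113502658607686638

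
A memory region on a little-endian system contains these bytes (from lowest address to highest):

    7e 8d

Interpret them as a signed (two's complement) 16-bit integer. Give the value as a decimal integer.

-29314

Little-endian: lowest address holds the least-significant byte.
Reassemble most-significant byte first: 8D 7E → 0x8D7E.
Top bit is set, so as a signed 16-bit value this is 0x8D7E − 2^16 = -29314.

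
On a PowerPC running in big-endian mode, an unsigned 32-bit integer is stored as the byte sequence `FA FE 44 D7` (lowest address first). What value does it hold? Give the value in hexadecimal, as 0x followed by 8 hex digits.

Big-endian stores the most-significant byte at the lowest address.
The bytes are already most-significant first: 0xFAFE44D7.

0xFAFE44D7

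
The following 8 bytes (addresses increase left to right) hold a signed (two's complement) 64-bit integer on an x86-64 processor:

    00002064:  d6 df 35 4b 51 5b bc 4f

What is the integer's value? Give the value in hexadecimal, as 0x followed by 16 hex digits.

0x4FBC5B514B35DFD6

In little-endian order the low byte comes first in memory.
Reassemble most-significant byte first: 4F BC 5B 51 4B 35 DF D6 → 0x4FBC5B514B35DFD6.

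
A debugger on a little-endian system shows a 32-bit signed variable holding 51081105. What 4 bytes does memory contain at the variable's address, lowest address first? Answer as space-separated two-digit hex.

91 6F 0B 03

51081105 in hexadecimal, padded to 32 bits, is 0x030B6F91.
Split into bytes (most-significant first): 03 0B 6F 91.
Little-endian: lowest address holds the least-significant byte.
So at ascending addresses the bytes are 91 6F 0B 03.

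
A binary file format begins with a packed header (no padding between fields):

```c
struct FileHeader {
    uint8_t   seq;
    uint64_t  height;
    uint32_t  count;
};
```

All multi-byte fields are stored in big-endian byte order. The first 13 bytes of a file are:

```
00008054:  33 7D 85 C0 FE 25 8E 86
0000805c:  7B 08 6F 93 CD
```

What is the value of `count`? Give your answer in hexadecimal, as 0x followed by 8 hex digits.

`count` follows `seq` (1 B), `height` (8 B), so it starts at offset 1 + 8 = 9 and occupies 4 bytes.
Bytes at offsets 9..12: 08 6F 93 CD.
Big-endian stores the most-significant byte at the lowest address.
The bytes are already most-significant first: 0x086F93CD.

0x086F93CD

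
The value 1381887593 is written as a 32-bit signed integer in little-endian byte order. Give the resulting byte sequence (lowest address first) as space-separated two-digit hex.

69 EE 5D 52

1381887593 in hexadecimal, padded to 32 bits, is 0x525DEE69.
Split into bytes (most-significant first): 52 5D EE 69.
In little-endian order the low byte comes first in memory.
So at ascending addresses the bytes are 69 EE 5D 52.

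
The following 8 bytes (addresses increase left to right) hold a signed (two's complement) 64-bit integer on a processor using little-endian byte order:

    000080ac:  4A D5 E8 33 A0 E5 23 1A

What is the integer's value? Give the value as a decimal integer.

Little-endian stores the least-significant byte at the lowest address.
Reassemble most-significant byte first: 1A 23 E5 A0 33 E8 D5 4A → 0x1A23E5A033E8D54A.
0x1A23E5A033E8D54A = 1883601545399424330.

1883601545399424330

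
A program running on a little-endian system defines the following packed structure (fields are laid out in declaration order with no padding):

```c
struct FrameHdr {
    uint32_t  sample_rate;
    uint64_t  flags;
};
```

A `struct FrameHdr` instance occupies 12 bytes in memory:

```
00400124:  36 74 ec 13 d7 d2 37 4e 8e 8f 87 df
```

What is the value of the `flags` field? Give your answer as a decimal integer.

16107000433674277591

`flags` follows `sample_rate` (4 bytes), so it starts at byte offset 4 and occupies 8 bytes.
Bytes at offsets 4..11: D7 D2 37 4E 8E 8F 87 DF.
Little-endian stores the least-significant byte at the lowest address.
Reassemble most-significant byte first: DF 87 8F 8E 4E 37 D2 D7 → 0xDF878F8E4E37D2D7.
0xDF878F8E4E37D2D7 = 16107000433674277591.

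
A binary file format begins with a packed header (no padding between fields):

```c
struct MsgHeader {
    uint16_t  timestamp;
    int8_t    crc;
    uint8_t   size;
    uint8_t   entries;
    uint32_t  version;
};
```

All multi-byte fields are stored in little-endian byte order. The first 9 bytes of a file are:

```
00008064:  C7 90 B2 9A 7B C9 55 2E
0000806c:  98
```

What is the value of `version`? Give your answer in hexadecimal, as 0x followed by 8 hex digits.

0x982E55C9

`version` follows `timestamp` (2 B), `crc` (1 B), `size` (1 B), `entries` (1 B), so it starts at offset 2 + 1 + 1 + 1 = 5 and occupies 4 bytes.
Bytes at offsets 5..8: C9 55 2E 98.
In little-endian order the low byte comes first in memory.
Reassemble most-significant byte first: 98 2E 55 C9 → 0x982E55C9.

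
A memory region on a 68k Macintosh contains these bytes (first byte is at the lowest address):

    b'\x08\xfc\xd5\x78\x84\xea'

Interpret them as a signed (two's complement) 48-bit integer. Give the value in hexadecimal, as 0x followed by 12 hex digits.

Big-endian stores the most-significant byte at the lowest address.
The bytes are already most-significant first: 0x08FCD57884EA.

0x08FCD57884EA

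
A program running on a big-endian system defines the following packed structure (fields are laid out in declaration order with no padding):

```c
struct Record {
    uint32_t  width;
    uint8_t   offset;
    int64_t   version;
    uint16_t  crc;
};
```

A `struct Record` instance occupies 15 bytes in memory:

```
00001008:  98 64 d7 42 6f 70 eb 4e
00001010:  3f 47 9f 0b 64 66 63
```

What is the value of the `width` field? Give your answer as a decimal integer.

2556745538

`width` is the first field, at byte offset 0, occupying 4 bytes.
Bytes at offsets 0..3: 98 64 D7 42.
In big-endian order the high byte comes first in memory.
The bytes are already most-significant first: 0x9864D742.
0x9864D742 = 2556745538.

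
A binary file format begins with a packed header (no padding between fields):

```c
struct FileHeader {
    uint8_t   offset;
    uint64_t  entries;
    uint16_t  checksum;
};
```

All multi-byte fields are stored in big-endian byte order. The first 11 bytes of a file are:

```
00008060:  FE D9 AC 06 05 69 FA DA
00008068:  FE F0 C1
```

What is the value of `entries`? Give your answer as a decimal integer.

15684918222547245822

`entries` follows `offset` (1 byte), so it starts at byte offset 1 and occupies 8 bytes.
Bytes at offsets 1..8: D9 AC 06 05 69 FA DA FE.
Big-endian stores the most-significant byte at the lowest address.
The bytes are already most-significant first: 0xD9AC060569FADAFE.
0xD9AC060569FADAFE = 15684918222547245822.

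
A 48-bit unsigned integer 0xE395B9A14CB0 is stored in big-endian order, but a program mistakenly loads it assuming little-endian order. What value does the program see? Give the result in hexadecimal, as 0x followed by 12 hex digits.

Stored big-endian, the bytes at ascending addresses are E3 95 B9 A1 4C B0.
Read back as little-endian, the first byte is least significant, giving 0xB04CA1B995E3.

0xB04CA1B995E3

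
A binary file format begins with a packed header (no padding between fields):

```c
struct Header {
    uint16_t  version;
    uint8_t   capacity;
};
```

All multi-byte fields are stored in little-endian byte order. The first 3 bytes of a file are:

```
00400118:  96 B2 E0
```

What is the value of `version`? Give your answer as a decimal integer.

`version` is the first field, at byte offset 0, occupying 2 bytes.
Bytes at offsets 0..1: 96 B2.
In little-endian order the low byte comes first in memory.
Reassemble most-significant byte first: B2 96 → 0xB296.
0xB296 = 45718.

45718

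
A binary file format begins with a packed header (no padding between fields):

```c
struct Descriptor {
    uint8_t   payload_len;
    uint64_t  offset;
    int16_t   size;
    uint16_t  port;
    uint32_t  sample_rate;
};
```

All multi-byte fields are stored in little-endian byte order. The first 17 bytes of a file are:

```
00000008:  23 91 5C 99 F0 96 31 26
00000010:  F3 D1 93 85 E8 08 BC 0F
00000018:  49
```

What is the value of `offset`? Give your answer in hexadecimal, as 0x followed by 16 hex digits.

`offset` follows `payload_len` (1 byte), so it starts at byte offset 1 and occupies 8 bytes.
Bytes at offsets 1..8: 91 5C 99 F0 96 31 26 F3.
Little-endian stores the least-significant byte at the lowest address.
Reassemble most-significant byte first: F3 26 31 96 F0 99 5C 91 → 0xF3263196F0995C91.

0xF3263196F0995C91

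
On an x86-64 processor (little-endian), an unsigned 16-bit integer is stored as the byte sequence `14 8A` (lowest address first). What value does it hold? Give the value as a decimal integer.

35348

In little-endian order the low byte comes first in memory.
Reassemble most-significant byte first: 8A 14 → 0x8A14.
0x8A14 = 35348.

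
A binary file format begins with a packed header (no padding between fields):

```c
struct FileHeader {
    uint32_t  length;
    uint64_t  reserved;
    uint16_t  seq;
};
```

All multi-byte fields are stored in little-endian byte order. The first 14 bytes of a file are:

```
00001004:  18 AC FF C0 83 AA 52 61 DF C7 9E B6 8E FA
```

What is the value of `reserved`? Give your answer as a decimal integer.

`reserved` follows `length` (4 bytes), so it starts at byte offset 4 and occupies 8 bytes.
Bytes at offsets 4..11: 83 AA 52 61 DF C7 9E B6.
In little-endian order the low byte comes first in memory.
Reassemble most-significant byte first: B6 9E C7 DF 61 52 AA 83 → 0xB69EC7DF6152AA83.
0xB69EC7DF6152AA83 = 13159174923447609987.

13159174923447609987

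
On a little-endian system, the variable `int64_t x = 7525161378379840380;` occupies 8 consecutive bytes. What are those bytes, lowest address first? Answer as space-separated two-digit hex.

7C BB D1 53 67 BE 6E 68

7525161378379840380 in hexadecimal, padded to 64 bits, is 0x686EBE6753D1BB7C.
Split into bytes (most-significant first): 68 6E BE 67 53 D1 BB 7C.
Little-endian: lowest address holds the least-significant byte.
So at ascending addresses the bytes are 7C BB D1 53 67 BE 6E 68.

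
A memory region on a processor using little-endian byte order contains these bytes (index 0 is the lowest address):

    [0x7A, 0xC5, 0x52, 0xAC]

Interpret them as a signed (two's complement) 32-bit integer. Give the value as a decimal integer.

-1403861638

Little-endian: lowest address holds the least-significant byte.
Reassemble most-significant byte first: AC 52 C5 7A → 0xAC52C57A.
Top bit is set, so as a signed 32-bit value this is 0xAC52C57A − 2^32 = -1403861638.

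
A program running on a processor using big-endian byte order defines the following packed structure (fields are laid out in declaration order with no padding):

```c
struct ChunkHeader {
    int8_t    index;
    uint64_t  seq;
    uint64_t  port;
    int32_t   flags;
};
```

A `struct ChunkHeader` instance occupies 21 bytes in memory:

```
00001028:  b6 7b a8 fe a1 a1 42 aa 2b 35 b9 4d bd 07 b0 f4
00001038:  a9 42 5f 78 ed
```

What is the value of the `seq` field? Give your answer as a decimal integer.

8910651832901216811

`seq` follows `index` (1 byte), so it starts at byte offset 1 and occupies 8 bytes.
Bytes at offsets 1..8: 7B A8 FE A1 A1 42 AA 2B.
Big-endian: lowest address holds the most-significant byte.
The bytes are already most-significant first: 0x7BA8FEA1A142AA2B.
0x7BA8FEA1A142AA2B = 8910651832901216811.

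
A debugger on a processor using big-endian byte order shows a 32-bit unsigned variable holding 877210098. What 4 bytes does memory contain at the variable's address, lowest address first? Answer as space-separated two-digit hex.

34 49 29 F2

877210098 in hexadecimal, padded to 32 bits, is 0x344929F2.
Split into bytes (most-significant first): 34 49 29 F2.
Big-endian: lowest address holds the most-significant byte.
So the memory order matches the most-significant-first order: 34 49 29 F2.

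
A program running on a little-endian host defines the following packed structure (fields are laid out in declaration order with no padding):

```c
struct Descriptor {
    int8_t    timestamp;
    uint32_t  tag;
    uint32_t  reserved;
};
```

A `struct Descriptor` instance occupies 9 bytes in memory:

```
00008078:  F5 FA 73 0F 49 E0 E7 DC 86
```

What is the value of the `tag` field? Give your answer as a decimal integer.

1225749498

`tag` follows `timestamp` (1 byte), so it starts at byte offset 1 and occupies 4 bytes.
Bytes at offsets 1..4: FA 73 0F 49.
In little-endian order the low byte comes first in memory.
Reassemble most-significant byte first: 49 0F 73 FA → 0x490F73FA.
0x490F73FA = 1225749498.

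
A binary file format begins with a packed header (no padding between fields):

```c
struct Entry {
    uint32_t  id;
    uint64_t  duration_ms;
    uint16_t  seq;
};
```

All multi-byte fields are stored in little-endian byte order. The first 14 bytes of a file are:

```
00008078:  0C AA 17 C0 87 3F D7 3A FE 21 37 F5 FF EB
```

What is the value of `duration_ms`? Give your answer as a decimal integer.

17669629038804025223

`duration_ms` follows `id` (4 bytes), so it starts at byte offset 4 and occupies 8 bytes.
Bytes at offsets 4..11: 87 3F D7 3A FE 21 37 F5.
In little-endian order the low byte comes first in memory.
Reassemble most-significant byte first: F5 37 21 FE 3A D7 3F 87 → 0xF53721FE3AD73F87.
0xF53721FE3AD73F87 = 17669629038804025223.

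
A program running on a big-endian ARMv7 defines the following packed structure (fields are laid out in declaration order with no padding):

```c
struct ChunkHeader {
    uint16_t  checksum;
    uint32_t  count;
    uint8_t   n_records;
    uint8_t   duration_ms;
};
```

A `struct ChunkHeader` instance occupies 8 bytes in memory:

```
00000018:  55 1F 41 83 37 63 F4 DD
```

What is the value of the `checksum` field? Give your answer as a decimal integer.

`checksum` is the first field, at byte offset 0, occupying 2 bytes.
Bytes at offsets 0..1: 55 1F.
Big-endian: lowest address holds the most-significant byte.
The bytes are already most-significant first: 0x551F.
0x551F = 21791.

21791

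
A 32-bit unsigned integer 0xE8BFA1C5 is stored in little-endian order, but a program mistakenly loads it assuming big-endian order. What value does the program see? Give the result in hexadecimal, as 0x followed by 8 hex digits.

Stored little-endian, the bytes at ascending addresses are C5 A1 BF E8.
Read back as big-endian, the last byte is least significant, giving 0xC5A1BFE8.

0xC5A1BFE8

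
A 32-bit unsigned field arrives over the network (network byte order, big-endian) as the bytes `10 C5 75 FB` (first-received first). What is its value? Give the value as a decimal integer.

281376251

In big-endian order the high byte comes first in memory.
The bytes are already most-significant first: 0x10C575FB.
0x10C575FB = 281376251.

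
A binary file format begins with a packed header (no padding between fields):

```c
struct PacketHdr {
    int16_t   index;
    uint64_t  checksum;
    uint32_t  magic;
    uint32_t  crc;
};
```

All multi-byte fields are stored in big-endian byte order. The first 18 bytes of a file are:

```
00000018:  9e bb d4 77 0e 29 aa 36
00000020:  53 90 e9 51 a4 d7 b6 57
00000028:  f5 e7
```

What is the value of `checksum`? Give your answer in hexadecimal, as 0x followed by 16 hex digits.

0xD4770E29AA365390

`checksum` follows `index` (2 bytes), so it starts at byte offset 2 and occupies 8 bytes.
Bytes at offsets 2..9: D4 77 0E 29 AA 36 53 90.
Big-endian: lowest address holds the most-significant byte.
The bytes are already most-significant first: 0xD4770E29AA365390.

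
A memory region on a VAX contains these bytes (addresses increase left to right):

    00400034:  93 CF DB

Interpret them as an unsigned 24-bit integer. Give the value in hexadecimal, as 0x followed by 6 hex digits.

In little-endian order the low byte comes first in memory.
Reassemble most-significant byte first: DB CF 93 → 0xDBCF93.

0xDBCF93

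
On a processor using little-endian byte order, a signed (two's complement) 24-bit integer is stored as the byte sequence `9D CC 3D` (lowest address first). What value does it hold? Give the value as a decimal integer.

4050077

Little-endian stores the least-significant byte at the lowest address.
Reassemble most-significant byte first: 3D CC 9D → 0x3DCC9D.
0x3DCC9D = 4050077.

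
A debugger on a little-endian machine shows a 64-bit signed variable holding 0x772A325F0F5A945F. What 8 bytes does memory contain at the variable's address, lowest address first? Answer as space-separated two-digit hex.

Split into bytes (most-significant first): 77 2A 32 5F 0F 5A 94 5F.
In little-endian order the low byte comes first in memory.
So at ascending addresses the bytes are 5F 94 5A 0F 5F 32 2A 77.

5F 94 5A 0F 5F 32 2A 77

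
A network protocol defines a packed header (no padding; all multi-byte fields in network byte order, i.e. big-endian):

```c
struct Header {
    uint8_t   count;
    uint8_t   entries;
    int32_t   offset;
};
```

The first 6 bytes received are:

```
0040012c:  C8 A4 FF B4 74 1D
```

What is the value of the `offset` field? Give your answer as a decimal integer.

-4951011

`offset` follows `count` (1 B), `entries` (1 B), so it starts at offset 1 + 1 = 2 and occupies 4 bytes.
Bytes at offsets 2..5: FF B4 74 1D.
In big-endian order the high byte comes first in memory.
The bytes are already most-significant first: 0xFFB4741D.
Top bit is set, so as a signed 32-bit value this is 0xFFB4741D − 2^32 = -4951011.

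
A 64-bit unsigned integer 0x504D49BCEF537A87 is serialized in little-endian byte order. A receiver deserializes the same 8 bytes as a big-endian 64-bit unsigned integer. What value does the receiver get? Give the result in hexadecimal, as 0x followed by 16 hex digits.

0x877A53EFBC494D50

Stored little-endian, the bytes at ascending addresses are 87 7A 53 EF BC 49 4D 50.
Read back as big-endian, the last byte is least significant, giving 0x877A53EFBC494D50.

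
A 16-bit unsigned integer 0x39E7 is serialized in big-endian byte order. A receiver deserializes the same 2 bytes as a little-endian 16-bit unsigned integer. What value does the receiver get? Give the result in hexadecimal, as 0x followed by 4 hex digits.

0xE739

Stored big-endian, the bytes at ascending addresses are 39 E7.
Read back as little-endian, the first byte is least significant, giving 0xE739.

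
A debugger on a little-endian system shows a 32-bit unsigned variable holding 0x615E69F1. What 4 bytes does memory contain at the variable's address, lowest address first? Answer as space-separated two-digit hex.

Split into bytes (most-significant first): 61 5E 69 F1.
Little-endian stores the least-significant byte at the lowest address.
So at ascending addresses the bytes are F1 69 5E 61.

F1 69 5E 61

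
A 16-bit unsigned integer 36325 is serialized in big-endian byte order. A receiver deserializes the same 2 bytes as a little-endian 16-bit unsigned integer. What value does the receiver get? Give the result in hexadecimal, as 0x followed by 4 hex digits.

36325 in 16-bit hexadecimal is 0x8DE5.
Stored big-endian, the bytes at ascending addresses are 8D E5.
Read back as little-endian, the first byte is least significant, giving 0xE58D.

0xE58D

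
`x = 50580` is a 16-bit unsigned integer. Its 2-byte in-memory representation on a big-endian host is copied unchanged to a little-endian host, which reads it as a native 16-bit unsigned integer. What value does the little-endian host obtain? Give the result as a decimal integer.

50580 in 16-bit hexadecimal is 0xC594.
Stored big-endian, the bytes at ascending addresses are C5 94.
Read back as little-endian, the first byte is least significant, giving 0x94C5.
0x94C5 = 38085.

38085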